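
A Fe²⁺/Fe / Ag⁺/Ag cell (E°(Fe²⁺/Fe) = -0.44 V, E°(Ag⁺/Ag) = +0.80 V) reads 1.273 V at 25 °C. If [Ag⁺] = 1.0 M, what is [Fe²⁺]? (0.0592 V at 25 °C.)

0.077 M

From the Nernst equation, log Q = n(E° − E)/0.0592 = 2(1.24 − 1.273)/0.0592 = -1.115, so Q = 0.0768.
With Q = [Fe²⁺]/[Ag⁺]^2 and the known concentrations, [Fe²⁺] in the numerator gives [Fe²⁺] = 0.077 M.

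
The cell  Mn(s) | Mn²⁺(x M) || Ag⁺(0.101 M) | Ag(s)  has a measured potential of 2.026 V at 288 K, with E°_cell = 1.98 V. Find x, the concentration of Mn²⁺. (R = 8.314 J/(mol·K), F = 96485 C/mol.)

2.5 × 10^-4 M

From the Nernst equation, ln Q = nF(E° − E)/RT = 2×96485×(1.98 − 2.026)/(8.314×288) = -3.707, so Q = 0.0245.
With Q = [Mn²⁺]/[Ag⁺]^2 and the known concentrations, [Mn²⁺] in the numerator gives [Mn²⁺] = 2.5 × 10^-4 M.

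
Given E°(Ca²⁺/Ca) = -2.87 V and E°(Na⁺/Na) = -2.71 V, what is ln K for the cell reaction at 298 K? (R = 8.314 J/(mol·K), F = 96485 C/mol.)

ln K = 12.5

E°_cell = -2.71 − (-2.87) = 0.16 V, with n = 2 electrons transferred.
At equilibrium E = 0, so the Nernst equation gives ln K = nFE°/RT = (2)(96485)(0.16)/((8.314)(298)) = 12.46.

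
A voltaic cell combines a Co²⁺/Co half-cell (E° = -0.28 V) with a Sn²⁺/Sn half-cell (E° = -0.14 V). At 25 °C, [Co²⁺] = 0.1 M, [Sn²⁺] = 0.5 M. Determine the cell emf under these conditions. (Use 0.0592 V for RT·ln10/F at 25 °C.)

0.161 V

The Sn²⁺/Sn couple has the higher reduction potential and acts as the cathode, so E°_cell = -0.14 − (-0.28) = 0.14 V.
Balancing electrons gives n = 2; the reaction quotient is Q = [Co²⁺]/[Sn²⁺] = 0.200.
At 25 °C, E = E° − (0.0592/n) log Q = 0.14 − (0.0592/2)(-0.699) = 0.140 + 0.021 = 0.161 V.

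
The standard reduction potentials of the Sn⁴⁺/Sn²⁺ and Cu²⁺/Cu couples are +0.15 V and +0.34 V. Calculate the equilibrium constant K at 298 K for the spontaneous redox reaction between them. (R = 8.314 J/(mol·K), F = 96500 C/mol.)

E°_cell = +0.34 − (+0.15) = 0.19 V, with n = 2 electrons transferred.
At equilibrium E = 0, so the Nernst equation gives ln K = nFE°/RT = (2)(96500)(0.19)/((8.314)(298)) = 14.80.
K = e^14.80 = 2.7 × 10^6.

2.7 × 10^6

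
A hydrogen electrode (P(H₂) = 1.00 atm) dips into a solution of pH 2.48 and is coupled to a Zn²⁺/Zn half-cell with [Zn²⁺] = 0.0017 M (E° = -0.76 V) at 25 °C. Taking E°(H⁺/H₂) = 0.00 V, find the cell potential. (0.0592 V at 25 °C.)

0.70 V

The hydrogen couple is the cathode, so E°_cell = 0.76 V; n = 2.
[H⁺] = 10^(−2.48) = 0.0033 M, and Q = [Zn²⁺]·P(H₂) / [H⁺]^2 = 155.
E = E° − (0.0592/2) log Q = 0.76 − (0.0592/2)(2.190) = 0.695 V.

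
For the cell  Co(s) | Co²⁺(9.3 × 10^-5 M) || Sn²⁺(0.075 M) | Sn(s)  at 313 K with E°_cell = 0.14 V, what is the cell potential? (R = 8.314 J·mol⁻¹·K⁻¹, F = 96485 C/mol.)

0.230 V

Balancing electrons gives n = 2; the reaction quotient is Q = [Co²⁺]/[Sn²⁺] = 0.00124.
E = E° − (RT/nF) ln Q = 0.14 − (8.314×313)/(2×96485) × (-6.693) = 0.140 + 0.090 = 0.230 V.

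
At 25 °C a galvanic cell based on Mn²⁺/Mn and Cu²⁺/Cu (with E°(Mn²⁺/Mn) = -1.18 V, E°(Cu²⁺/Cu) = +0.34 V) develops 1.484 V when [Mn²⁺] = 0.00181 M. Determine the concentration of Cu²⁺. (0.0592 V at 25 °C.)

1.1 × 10^-4 M

From the Nernst equation, log Q = n(E° − E)/0.0592 = 2(1.52 − 1.484)/0.0592 = 1.216, so Q = 16.5.
With Q = [Mn²⁺]/[Cu²⁺] and the known concentrations, [Cu²⁺] in the denominator gives [Cu²⁺] = 1.1 × 10^-4 M.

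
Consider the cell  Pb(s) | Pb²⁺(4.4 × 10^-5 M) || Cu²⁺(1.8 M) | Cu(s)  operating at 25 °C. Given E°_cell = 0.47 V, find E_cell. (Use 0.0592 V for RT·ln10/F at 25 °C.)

Balancing electrons gives n = 2; the reaction quotient is Q = [Pb²⁺]/[Cu²⁺] = 2.44 × 10^-5.
At 25 °C, E = E° − (0.0592/n) log Q = 0.47 − (0.0592/2)(-4.612) = 0.470 + 0.137 = 0.607 V.

0.607 V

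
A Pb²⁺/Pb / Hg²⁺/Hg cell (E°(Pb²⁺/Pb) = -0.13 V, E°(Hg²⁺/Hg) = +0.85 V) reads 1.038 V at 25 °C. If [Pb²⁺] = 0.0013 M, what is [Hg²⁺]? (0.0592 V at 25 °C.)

From the Nernst equation, log Q = n(E° − E)/0.0592 = 2(0.98 − 1.038)/0.0592 = -1.959, so Q = 0.0110.
With Q = [Pb²⁺]/[Hg²⁺] and the known concentrations, [Hg²⁺] in the denominator gives [Hg²⁺] = 0.12 M.

0.12 M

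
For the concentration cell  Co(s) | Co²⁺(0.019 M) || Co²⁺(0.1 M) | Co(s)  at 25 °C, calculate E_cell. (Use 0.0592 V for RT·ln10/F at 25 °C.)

Both half-cells are Co²⁺/Co, so E°_cell = 0. The concentrated side is the cathode; the cell reaction moves Co²⁺ from high to low concentration with n = 2.
Q = [Co²⁺]_dilute/[Co²⁺]_conc = 0.019/0.1 = 0.190.
E = 0 − (0.0592/2) log Q = −(0.0592/2)(-0.721) = 0.0213 V.

0.021 V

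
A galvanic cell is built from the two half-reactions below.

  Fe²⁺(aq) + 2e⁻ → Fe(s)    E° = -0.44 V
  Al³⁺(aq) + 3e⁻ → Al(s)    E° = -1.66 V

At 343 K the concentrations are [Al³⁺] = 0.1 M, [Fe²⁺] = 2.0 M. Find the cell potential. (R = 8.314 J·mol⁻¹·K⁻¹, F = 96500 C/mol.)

The Fe²⁺/Fe couple has the higher reduction potential and acts as the cathode, so E°_cell = -0.44 − (-1.66) = 1.22 V.
Balancing electrons gives n = 6; the reaction quotient is Q = [Al³⁺]^2/[Fe²⁺]^3 = 0.00125.
E = E° − (RT/nF) ln Q = 1.22 − (8.314×343)/(6×96500) × (-6.685) = 1.220 + 0.033 = 1.253 V.

1.25 V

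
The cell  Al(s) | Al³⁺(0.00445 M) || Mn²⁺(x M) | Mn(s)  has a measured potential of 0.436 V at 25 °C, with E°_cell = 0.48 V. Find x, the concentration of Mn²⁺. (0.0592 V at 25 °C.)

From the Nernst equation, log Q = n(E° − E)/0.0592 = 6(0.48 − 0.436)/0.0592 = 4.459, so Q = 2.88 × 10^4.
With Q = [Al³⁺]^2/[Mn²⁺]^3 and the known concentrations, [Mn²⁺]^3 in the denominator gives [Mn²⁺] = 8.8 × 10^-4 M.

8.8 × 10^-4 M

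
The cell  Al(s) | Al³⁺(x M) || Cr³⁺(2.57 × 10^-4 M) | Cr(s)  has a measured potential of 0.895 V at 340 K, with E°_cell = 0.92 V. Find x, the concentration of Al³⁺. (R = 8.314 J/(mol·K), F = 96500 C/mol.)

From the Nernst equation, ln Q = nF(E° − E)/RT = 3×96500×(0.92 − 0.895)/(8.314×340) = 2.560, so Q = 12.9.
With Q = [Al³⁺]/[Cr³⁺] and the known concentrations, [Al³⁺] in the numerator gives [Al³⁺] = 0.0033 M.

0.0033 M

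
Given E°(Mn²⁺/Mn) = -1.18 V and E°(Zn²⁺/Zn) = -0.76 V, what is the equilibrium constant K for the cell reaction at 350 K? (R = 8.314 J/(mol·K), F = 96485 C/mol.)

1.2 × 10^12

E°_cell = -0.76 − (-1.18) = 0.42 V, with n = 2 electrons transferred.
At equilibrium E = 0, so the Nernst equation gives ln K = nFE°/RT = (2)(96485)(0.42)/((8.314)(350)) = 27.85.
K = e^27.85 = 1.2 × 10^12.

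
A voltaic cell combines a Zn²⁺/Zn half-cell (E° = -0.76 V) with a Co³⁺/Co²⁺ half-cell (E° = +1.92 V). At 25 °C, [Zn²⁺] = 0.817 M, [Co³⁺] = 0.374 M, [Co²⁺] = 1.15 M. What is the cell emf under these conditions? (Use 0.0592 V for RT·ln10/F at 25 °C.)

2.65 V

The Co³⁺/Co²⁺ couple has the higher reduction potential and acts as the cathode, so E°_cell = +1.92 − (-0.76) = 2.68 V.
Balancing electrons gives n = 2; the reaction quotient is Q = [Zn²⁺]·[Co²⁺]^2/[Co³⁺]^2 = 7.72.
At 25 °C, E = E° − (0.0592/n) log Q = 2.68 − (0.0592/2)(0.888) = 2.680 − 0.026 = 2.654 V.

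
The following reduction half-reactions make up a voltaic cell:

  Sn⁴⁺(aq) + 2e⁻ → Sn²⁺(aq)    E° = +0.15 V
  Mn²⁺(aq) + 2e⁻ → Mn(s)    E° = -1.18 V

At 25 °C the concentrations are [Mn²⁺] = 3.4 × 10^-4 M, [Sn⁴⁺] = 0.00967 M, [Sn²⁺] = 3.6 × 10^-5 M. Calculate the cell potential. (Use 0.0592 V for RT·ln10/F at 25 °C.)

The Sn⁴⁺/Sn²⁺ couple has the higher reduction potential and acts as the cathode, so E°_cell = +0.15 − (-1.18) = 1.33 V.
Balancing electrons gives n = 2; the reaction quotient is Q = [Mn²⁺]·[Sn²⁺]/[Sn⁴⁺] = 1.27 × 10^-6.
At 25 °C, E = E° − (0.0592/n) log Q = 1.33 − (0.0592/2)(-5.898) = 1.330 + 0.175 = 1.505 V.

1.50 V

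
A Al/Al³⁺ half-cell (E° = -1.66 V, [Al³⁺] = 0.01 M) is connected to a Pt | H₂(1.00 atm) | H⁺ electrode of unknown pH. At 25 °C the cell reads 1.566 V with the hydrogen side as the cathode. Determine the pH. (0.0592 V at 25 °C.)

pH = 2.25

E°_cell = 1.66 V and n = 6.
log Q = n(E° − E)/0.0592 = 6×(1.66 − 1.566)/0.0592 = 9.527.
With Q = [Al³⁺]^2·P(H₂)^3 / [H⁺]^6, solving for [H⁺] gives log[H⁺] = -2.255, so pH = 2.25.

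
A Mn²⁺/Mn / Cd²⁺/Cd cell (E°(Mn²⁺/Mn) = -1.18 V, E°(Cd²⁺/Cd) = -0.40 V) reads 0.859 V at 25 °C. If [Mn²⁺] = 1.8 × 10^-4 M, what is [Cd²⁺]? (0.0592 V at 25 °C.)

0.084 M

From the Nernst equation, log Q = n(E° − E)/0.0592 = 2(0.78 − 0.859)/0.0592 = -2.669, so Q = 0.00214.
With Q = [Mn²⁺]/[Cd²⁺] and the known concentrations, [Cd²⁺] in the denominator gives [Cd²⁺] = 0.084 M.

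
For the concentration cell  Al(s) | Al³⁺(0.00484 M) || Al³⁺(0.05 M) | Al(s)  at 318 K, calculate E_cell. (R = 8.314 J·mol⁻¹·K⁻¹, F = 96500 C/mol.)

0.021 V

Both half-cells are Al³⁺/Al, so E°_cell = 0. The concentrated side is the cathode; the cell reaction moves Al³⁺ from high to low concentration with n = 3.
Q = [Al³⁺]_dilute/[Al³⁺]_conc = 0.00484/0.05 = 0.0968.
E = 0 − (RT/nF) ln Q = −((8.314×318)/(3×96500))(-2.335) = 0.0213 V.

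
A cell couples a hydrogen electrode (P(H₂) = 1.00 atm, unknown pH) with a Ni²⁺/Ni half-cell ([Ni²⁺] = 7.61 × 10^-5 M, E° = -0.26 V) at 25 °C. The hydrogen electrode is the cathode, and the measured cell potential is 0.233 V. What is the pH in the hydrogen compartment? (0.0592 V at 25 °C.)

pH = 2.52

E°_cell = 0.26 V and n = 2.
log Q = n(E° − E)/0.0592 = 2×(0.26 − 0.233)/0.0592 = 0.912.
With Q = [Ni²⁺]·P(H₂) / [H⁺]^2, solving for [H⁺] gives log[H⁺] = -2.515, so pH = 2.52.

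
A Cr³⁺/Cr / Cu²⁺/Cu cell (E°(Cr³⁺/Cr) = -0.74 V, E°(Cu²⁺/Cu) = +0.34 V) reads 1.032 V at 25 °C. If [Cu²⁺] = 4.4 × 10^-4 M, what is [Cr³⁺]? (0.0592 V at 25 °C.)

0.0025 M

From the Nernst equation, log Q = n(E° − E)/0.0592 = 6(1.08 − 1.032)/0.0592 = 4.865, so Q = 7.33 × 10^4.
With Q = [Cr³⁺]^2/[Cu²⁺]^3 and the known concentrations, [Cr³⁺]^2 in the numerator gives [Cr³⁺] = 0.0025 M.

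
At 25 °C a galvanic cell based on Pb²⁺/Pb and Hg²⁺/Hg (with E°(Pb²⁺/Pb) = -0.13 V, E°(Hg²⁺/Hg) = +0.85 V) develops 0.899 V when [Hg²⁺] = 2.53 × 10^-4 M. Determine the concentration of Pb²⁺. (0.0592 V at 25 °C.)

0.14 M

From the Nernst equation, log Q = n(E° − E)/0.0592 = 2(0.98 − 0.899)/0.0592 = 2.736, so Q = 545.
With Q = [Pb²⁺]/[Hg²⁺] and the known concentrations, [Pb²⁺] in the numerator gives [Pb²⁺] = 0.14 M.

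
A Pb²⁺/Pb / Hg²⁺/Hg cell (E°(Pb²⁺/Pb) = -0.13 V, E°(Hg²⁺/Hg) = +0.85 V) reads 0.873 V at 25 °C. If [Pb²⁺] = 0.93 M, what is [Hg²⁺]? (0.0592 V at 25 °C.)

From the Nernst equation, log Q = n(E° − E)/0.0592 = 2(0.98 − 0.873)/0.0592 = 3.615, so Q = 4120.
With Q = [Pb²⁺]/[Hg²⁺] and the known concentrations, [Hg²⁺] in the denominator gives [Hg²⁺] = 2.3 × 10^-4 M.

2.3 × 10^-4 M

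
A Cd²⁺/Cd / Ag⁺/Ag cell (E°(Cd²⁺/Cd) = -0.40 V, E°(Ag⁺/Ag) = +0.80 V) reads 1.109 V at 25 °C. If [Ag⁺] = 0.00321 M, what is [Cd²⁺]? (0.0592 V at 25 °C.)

From the Nernst equation, log Q = n(E° − E)/0.0592 = 2(1.20 − 1.109)/0.0592 = 3.074, so Q = 1190.
With Q = [Cd²⁺]/[Ag⁺]^2 and the known concentrations, [Cd²⁺] in the numerator gives [Cd²⁺] = 0.012 M.

0.012 M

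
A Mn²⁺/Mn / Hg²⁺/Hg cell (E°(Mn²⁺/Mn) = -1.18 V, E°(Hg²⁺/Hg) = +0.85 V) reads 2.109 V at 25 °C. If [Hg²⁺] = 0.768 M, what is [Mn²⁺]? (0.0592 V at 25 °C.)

From the Nernst equation, log Q = n(E° − E)/0.0592 = 2(2.03 − 2.109)/0.0592 = -2.669, so Q = 0.00214.
With Q = [Mn²⁺]/[Hg²⁺] and the known concentrations, [Mn²⁺] in the numerator gives [Mn²⁺] = 0.0016 M.

0.0016 M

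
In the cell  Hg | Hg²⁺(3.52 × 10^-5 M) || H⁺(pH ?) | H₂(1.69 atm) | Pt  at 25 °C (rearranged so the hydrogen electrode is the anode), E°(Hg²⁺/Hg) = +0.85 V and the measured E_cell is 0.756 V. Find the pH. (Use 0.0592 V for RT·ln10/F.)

E°_cell = 0.85 V and n = 2.
log Q = n(E° − E)/0.0592 = 2×(0.85 − 0.756)/0.0592 = 3.176.
With Q = [H⁺]^2 / ([Hg²⁺]·P(H₂)), solving for [H⁺] gives log[H⁺] = -0.525, so pH = 0.52.

pH = 0.52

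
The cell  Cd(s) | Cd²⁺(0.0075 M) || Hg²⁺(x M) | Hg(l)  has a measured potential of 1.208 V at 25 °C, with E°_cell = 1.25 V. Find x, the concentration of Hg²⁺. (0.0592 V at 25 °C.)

From the Nernst equation, log Q = n(E° − E)/0.0592 = 2(1.25 − 1.208)/0.0592 = 1.419, so Q = 26.2.
With Q = [Cd²⁺]/[Hg²⁺] and the known concentrations, [Hg²⁺] in the denominator gives [Hg²⁺] = 2.9 × 10^-4 M.

2.9 × 10^-4 M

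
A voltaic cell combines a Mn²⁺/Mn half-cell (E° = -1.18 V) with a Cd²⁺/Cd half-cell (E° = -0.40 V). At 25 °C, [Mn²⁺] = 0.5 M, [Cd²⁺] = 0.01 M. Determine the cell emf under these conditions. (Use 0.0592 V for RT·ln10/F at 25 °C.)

0.730 V

The Cd²⁺/Cd couple has the higher reduction potential and acts as the cathode, so E°_cell = -0.40 − (-1.18) = 0.78 V.
Balancing electrons gives n = 2; the reaction quotient is Q = [Mn²⁺]/[Cd²⁺] = 50.0.
At 25 °C, E = E° − (0.0592/n) log Q = 0.78 − (0.0592/2)(1.699) = 0.780 − 0.050 = 0.730 V.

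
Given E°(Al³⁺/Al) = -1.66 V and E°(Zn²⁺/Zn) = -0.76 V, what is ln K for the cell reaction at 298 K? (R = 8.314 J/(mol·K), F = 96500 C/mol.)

ln K = 210.3

E°_cell = -0.76 − (-1.66) = 0.90 V, with n = 6 electrons transferred.
At equilibrium E = 0, so the Nernst equation gives ln K = nFE°/RT = (6)(96500)(0.90)/((8.314)(298)) = 210.33.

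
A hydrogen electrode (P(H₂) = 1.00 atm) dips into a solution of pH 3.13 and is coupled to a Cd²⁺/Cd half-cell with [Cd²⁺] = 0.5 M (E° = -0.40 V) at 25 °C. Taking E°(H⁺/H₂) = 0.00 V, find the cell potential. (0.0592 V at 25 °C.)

The hydrogen couple is the cathode, so E°_cell = 0.40 V; n = 2.
[H⁺] = 10^(−3.13) = 7.4 × 10^-4 M, and Q = [Cd²⁺]·P(H₂) / [H⁺]^2 = 9.1 × 10^5.
E = E° − (0.0592/2) log Q = 0.40 − (0.0592/2)(5.959) = 0.224 V.

0.22 V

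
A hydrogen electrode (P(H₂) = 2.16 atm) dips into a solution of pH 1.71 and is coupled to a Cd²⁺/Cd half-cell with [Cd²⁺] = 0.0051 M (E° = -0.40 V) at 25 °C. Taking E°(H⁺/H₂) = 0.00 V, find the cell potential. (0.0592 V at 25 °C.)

0.36 V

The hydrogen couple is the cathode, so E°_cell = 0.40 V; n = 2.
[H⁺] = 10^(−1.71) = 0.019 M, and Q = [Cd²⁺]·P(H₂) / [H⁺]^2 = 29.0.
E = E° − (0.0592/2) log Q = 0.40 − (0.0592/2)(1.462) = 0.357 V.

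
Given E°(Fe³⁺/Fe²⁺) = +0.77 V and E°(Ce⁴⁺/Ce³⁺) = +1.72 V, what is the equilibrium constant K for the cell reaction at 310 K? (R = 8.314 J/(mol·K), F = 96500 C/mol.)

2.8 × 10^15

E°_cell = +1.72 − (+0.77) = 0.95 V, with n = 1 electron transferred.
At equilibrium E = 0, so the Nernst equation gives ln K = nFE°/RT = (1)(96500)(0.95)/((8.314)(310)) = 35.57.
K = e^35.57 = 2.8 × 10^15.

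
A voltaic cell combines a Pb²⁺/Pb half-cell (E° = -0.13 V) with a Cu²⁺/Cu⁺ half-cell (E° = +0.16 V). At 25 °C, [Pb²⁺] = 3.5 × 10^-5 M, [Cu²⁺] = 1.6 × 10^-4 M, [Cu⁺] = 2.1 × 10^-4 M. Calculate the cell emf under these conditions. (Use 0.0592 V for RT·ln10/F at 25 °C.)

The Cu²⁺/Cu⁺ couple has the higher reduction potential and acts as the cathode, so E°_cell = +0.16 − (-0.13) = 0.29 V.
Balancing electrons gives n = 2; the reaction quotient is Q = [Pb²⁺]·[Cu⁺]^2/[Cu²⁺]^2 = 6.03 × 10^-5.
At 25 °C, E = E° − (0.0592/n) log Q = 0.29 − (0.0592/2)(-4.220) = 0.290 + 0.125 = 0.415 V.

0.415 V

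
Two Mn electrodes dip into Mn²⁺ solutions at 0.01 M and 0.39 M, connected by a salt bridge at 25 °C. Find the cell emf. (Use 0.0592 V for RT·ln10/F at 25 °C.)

Both half-cells are Mn²⁺/Mn, so E°_cell = 0. The concentrated side is the cathode; the cell reaction moves Mn²⁺ from high to low concentration with n = 2.
Q = [Mn²⁺]_dilute/[Mn²⁺]_conc = 0.01/0.39 = 0.0256.
E = 0 − (0.0592/2) log Q = −(0.0592/2)(-1.591) = 0.0471 V.

0.047 V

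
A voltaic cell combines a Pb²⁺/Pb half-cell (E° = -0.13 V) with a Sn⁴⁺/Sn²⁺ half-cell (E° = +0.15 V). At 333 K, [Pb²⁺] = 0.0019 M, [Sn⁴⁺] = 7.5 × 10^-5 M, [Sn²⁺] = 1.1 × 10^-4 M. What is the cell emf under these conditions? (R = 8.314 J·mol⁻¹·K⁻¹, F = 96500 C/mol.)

0.364 V

The Sn⁴⁺/Sn²⁺ couple has the higher reduction potential and acts as the cathode, so E°_cell = +0.15 − (-0.13) = 0.28 V.
Balancing electrons gives n = 2; the reaction quotient is Q = [Pb²⁺]·[Sn²⁺]/[Sn⁴⁺] = 0.00279.
E = E° − (RT/nF) ln Q = 0.28 − (8.314×333)/(2×96500) × (-5.883) = 0.280 + 0.084 = 0.364 V.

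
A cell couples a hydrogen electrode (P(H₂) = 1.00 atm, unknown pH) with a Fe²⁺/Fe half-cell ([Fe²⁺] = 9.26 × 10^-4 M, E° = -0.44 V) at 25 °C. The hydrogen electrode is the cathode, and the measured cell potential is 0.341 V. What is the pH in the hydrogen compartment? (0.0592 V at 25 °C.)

E°_cell = 0.44 V and n = 2.
log Q = n(E° − E)/0.0592 = 2×(0.44 − 0.341)/0.0592 = 3.345.
With Q = [Fe²⁺]·P(H₂) / [H⁺]^2, solving for [H⁺] gives log[H⁺] = -3.189, so pH = 3.19.

pH = 3.19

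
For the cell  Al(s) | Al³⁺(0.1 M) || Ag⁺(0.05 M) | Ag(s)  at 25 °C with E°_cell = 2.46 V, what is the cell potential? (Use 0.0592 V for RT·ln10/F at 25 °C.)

2.40 V

Balancing electrons gives n = 3; the reaction quotient is Q = [Al³⁺]/[Ag⁺]^3 = 800.
At 25 °C, E = E° − (0.0592/n) log Q = 2.46 − (0.0592/3)(2.903) = 2.460 − 0.057 = 2.403 V.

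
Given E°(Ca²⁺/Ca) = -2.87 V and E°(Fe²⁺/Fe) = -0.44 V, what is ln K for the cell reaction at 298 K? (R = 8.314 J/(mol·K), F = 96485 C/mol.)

ln K = 189.3

E°_cell = -0.44 − (-2.87) = 2.43 V, with n = 2 electrons transferred.
At equilibrium E = 0, so the Nernst equation gives ln K = nFE°/RT = (2)(96485)(2.43)/((8.314)(298)) = 189.26.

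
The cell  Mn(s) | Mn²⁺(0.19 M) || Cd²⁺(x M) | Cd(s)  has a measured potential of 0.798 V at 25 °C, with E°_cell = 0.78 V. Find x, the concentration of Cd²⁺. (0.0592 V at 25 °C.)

0.77 M

From the Nernst equation, log Q = n(E° − E)/0.0592 = 2(0.78 − 0.798)/0.0592 = -0.608, so Q = 0.247.
With Q = [Mn²⁺]/[Cd²⁺] and the known concentrations, [Cd²⁺] in the denominator gives [Cd²⁺] = 0.77 M.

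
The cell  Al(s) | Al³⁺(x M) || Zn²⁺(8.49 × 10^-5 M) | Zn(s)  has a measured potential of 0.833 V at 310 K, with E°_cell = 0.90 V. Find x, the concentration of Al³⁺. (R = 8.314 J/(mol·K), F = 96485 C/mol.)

From the Nernst equation, ln Q = nF(E° − E)/RT = 6×96485×(0.90 − 0.833)/(8.314×310) = 15.049, so Q = 3.43 × 10^6.
With Q = [Al³⁺]^2/[Zn²⁺]^3 and the known concentrations, [Al³⁺]^2 in the numerator gives [Al³⁺] = 0.0014 M.

0.0014 M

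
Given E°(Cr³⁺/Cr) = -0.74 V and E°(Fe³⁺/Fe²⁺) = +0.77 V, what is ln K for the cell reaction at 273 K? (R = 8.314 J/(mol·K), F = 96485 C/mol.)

E°_cell = +0.77 − (-0.74) = 1.51 V, with n = 3 electrons transferred.
At equilibrium E = 0, so the Nernst equation gives ln K = nFE°/RT = (3)(96485)(1.51)/((8.314)(273)) = 192.57.

ln K = 192.6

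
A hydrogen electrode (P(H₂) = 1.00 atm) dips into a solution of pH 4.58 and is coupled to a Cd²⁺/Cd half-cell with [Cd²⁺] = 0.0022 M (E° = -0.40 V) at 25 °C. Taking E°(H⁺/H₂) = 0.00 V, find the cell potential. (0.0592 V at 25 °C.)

The hydrogen couple is the cathode, so E°_cell = 0.40 V; n = 2.
[H⁺] = 10^(−4.58) = 2.6 × 10^-5 M, and Q = [Cd²⁺]·P(H₂) / [H⁺]^2 = 3.18 × 10^6.
E = E° − (0.0592/2) log Q = 0.40 − (0.0592/2)(6.502) = 0.208 V.

0.21 V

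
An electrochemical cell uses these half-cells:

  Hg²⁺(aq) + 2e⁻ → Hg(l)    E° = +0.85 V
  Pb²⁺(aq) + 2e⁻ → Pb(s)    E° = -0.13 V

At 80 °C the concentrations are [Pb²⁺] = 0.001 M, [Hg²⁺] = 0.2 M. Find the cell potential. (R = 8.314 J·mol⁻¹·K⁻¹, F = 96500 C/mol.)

1.06 V

The Hg²⁺/Hg couple has the higher reduction potential and acts as the cathode, so E°_cell = +0.85 − (-0.13) = 0.98 V.
Balancing electrons gives n = 2; the reaction quotient is Q = [Pb²⁺]/[Hg²⁺] = 0.00500.
E = E° − (RT/nF) ln Q = 0.98 − (8.314×353)/(2×96500) × (-5.298) = 0.980 + 0.081 = 1.061 V.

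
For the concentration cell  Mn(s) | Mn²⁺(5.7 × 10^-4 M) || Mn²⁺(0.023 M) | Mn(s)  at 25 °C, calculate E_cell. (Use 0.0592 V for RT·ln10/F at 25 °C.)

Both half-cells are Mn²⁺/Mn, so E°_cell = 0. The concentrated side is the cathode; the cell reaction moves Mn²⁺ from high to low concentration with n = 2.
Q = [Mn²⁺]_dilute/[Mn²⁺]_conc = 5.7 × 10^-4/0.023 = 0.0248.
E = 0 − (0.0592/2) log Q = −(0.0592/2)(-1.606) = 0.0475 V.

0.048 V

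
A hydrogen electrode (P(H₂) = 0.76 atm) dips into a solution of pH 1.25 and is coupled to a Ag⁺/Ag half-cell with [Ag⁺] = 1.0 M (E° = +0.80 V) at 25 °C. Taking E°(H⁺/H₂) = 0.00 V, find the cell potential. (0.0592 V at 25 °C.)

The Ag⁺/Ag couple is the cathode, so E°_cell = 0.80 V; n = 2.
[H⁺] = 10^(−1.25) = 0.056 M, and Q = [H⁺]^2 / ([Ag⁺]^2·P(H₂)) = 0.00416.
E = E° − (0.0592/2) log Q = 0.80 − (0.0592/2)(-2.381) = 0.870 V.

0.87 V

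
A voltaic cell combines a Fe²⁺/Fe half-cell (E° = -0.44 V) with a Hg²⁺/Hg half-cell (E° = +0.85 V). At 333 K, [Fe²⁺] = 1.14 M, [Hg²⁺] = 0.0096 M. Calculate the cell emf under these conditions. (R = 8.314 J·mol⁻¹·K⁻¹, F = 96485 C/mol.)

The Hg²⁺/Hg couple has the higher reduction potential and acts as the cathode, so E°_cell = +0.85 − (-0.44) = 1.29 V.
Balancing electrons gives n = 2; the reaction quotient is Q = [Fe²⁺]/[Hg²⁺] = 119.
E = E° − (RT/nF) ln Q = 1.29 − (8.314×333)/(2×96485) × (4.777) = 1.290 − 0.069 = 1.221 V.

1.22 V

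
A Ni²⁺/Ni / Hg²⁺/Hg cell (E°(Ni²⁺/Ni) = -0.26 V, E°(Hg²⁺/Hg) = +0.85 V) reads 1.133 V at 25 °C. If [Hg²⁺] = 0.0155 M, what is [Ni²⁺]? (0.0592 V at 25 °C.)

From the Nernst equation, log Q = n(E° − E)/0.0592 = 2(1.11 − 1.133)/0.0592 = -0.777, so Q = 0.167.
With Q = [Ni²⁺]/[Hg²⁺] and the known concentrations, [Ni²⁺] in the numerator gives [Ni²⁺] = 0.0026 M.

0.0026 M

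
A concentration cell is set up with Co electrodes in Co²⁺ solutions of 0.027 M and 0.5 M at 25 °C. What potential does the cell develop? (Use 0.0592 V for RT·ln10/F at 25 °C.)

0.038 V

Both half-cells are Co²⁺/Co, so E°_cell = 0. The concentrated side is the cathode; the cell reaction moves Co²⁺ from high to low concentration with n = 2.
Q = [Co²⁺]_dilute/[Co²⁺]_conc = 0.027/0.5 = 0.0540.
E = 0 − (0.0592/2) log Q = −(0.0592/2)(-1.268) = 0.0375 V.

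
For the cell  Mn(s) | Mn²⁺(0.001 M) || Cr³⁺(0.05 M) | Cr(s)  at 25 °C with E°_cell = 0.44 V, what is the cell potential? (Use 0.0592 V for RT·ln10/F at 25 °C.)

0.503 V

Balancing electrons gives n = 6; the reaction quotient is Q = [Mn²⁺]^3/[Cr³⁺]^2 = 4 × 10^-7.
At 25 °C, E = E° − (0.0592/n) log Q = 0.44 − (0.0592/6)(-6.398) = 0.440 + 0.063 = 0.503 V.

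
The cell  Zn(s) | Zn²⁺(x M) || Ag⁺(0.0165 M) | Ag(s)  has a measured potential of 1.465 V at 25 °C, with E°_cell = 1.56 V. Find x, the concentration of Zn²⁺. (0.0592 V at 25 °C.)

0.44 M

From the Nernst equation, log Q = n(E° − E)/0.0592 = 2(1.56 − 1.465)/0.0592 = 3.209, so Q = 1620.
With Q = [Zn²⁺]/[Ag⁺]^2 and the known concentrations, [Zn²⁺] in the numerator gives [Zn²⁺] = 0.44 M.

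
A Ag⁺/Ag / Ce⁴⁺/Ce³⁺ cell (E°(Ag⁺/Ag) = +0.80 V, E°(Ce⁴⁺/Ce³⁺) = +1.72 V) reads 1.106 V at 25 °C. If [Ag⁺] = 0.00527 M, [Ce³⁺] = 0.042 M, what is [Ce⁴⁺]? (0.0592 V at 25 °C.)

From the Nernst equation, log Q = n(E° − E)/0.0592 = 1(0.92 − 1.106)/0.0592 = -3.142, so Q = 7.21 × 10^-4.
With Q = [Ag⁺]·[Ce³⁺]/[Ce⁴⁺] and the known concentrations, [Ce⁴⁺] in the denominator gives [Ce⁴⁺] = 0.31 M.

0.31 M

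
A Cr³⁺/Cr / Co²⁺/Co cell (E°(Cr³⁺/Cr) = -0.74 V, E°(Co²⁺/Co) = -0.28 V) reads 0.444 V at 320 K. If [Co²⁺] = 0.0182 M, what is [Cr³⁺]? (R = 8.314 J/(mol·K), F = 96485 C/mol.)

0.014 M

From the Nernst equation, ln Q = nF(E° − E)/RT = 6×96485×(0.46 − 0.444)/(8.314×320) = 3.482, so Q = 32.5.
With Q = [Cr³⁺]^2/[Co²⁺]^3 and the known concentrations, [Cr³⁺]^2 in the numerator gives [Cr³⁺] = 0.014 M.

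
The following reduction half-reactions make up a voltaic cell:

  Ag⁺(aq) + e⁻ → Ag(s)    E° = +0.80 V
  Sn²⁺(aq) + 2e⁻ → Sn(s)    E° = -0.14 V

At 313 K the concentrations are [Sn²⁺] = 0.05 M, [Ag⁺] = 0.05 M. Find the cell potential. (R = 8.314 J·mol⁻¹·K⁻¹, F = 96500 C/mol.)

The Ag⁺/Ag couple has the higher reduction potential and acts as the cathode, so E°_cell = +0.80 − (-0.14) = 0.94 V.
Balancing electrons gives n = 2; the reaction quotient is Q = [Sn²⁺]/[Ag⁺]^2 = 20.0.
E = E° − (RT/nF) ln Q = 0.94 − (8.314×313)/(2×96500) × (2.996) = 0.940 − 0.040 = 0.900 V.

0.900 V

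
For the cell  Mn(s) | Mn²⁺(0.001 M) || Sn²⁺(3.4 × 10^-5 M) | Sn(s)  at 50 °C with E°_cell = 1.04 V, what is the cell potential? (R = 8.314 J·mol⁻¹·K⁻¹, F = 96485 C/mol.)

Balancing electrons gives n = 2; the reaction quotient is Q = [Mn²⁺]/[Sn²⁺] = 29.4.
E = E° − (RT/nF) ln Q = 1.04 − (8.314×323)/(2×96485) × (3.381) = 1.040 − 0.047 = 0.993 V.

0.993 V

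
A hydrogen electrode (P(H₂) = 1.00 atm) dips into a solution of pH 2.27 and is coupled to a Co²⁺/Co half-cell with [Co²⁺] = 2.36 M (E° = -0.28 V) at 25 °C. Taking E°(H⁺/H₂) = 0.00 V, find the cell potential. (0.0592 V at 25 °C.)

The hydrogen couple is the cathode, so E°_cell = 0.28 V; n = 2.
[H⁺] = 10^(−2.27) = 0.0054 M, and Q = [Co²⁺]·P(H₂) / [H⁺]^2 = 8.18 × 10^4.
E = E° − (0.0592/2) log Q = 0.28 − (0.0592/2)(4.913) = 0.135 V.

0.13 V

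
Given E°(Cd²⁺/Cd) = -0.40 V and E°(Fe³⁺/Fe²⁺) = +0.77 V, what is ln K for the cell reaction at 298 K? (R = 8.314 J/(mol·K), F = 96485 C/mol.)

ln K = 91.1

E°_cell = +0.77 − (-0.40) = 1.17 V, with n = 2 electrons transferred.
At equilibrium E = 0, so the Nernst equation gives ln K = nFE°/RT = (2)(96485)(1.17)/((8.314)(298)) = 91.13.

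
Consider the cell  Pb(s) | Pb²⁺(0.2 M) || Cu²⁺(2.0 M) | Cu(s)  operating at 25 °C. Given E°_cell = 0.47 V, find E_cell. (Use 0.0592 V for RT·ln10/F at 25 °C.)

Balancing electrons gives n = 2; the reaction quotient is Q = [Pb²⁺]/[Cu²⁺] = 0.100.
At 25 °C, E = E° − (0.0592/n) log Q = 0.47 − (0.0592/2)(-1.000) = 0.470 + 0.030 = 0.500 V.

0.500 V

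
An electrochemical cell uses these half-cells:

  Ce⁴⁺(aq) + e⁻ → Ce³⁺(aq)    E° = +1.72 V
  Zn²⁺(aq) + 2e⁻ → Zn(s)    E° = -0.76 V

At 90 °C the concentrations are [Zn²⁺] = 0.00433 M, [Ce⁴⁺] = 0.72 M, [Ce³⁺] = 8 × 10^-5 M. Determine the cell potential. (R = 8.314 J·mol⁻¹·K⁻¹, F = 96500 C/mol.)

2.85 V

The Ce⁴⁺/Ce³⁺ couple has the higher reduction potential and acts as the cathode, so E°_cell = +1.72 − (-0.76) = 2.48 V.
Balancing electrons gives n = 2; the reaction quotient is Q = [Zn²⁺]·[Ce³⁺]^2/[Ce⁴⁺]^2 = 5.35 × 10^-11.
E = E° − (RT/nF) ln Q = 2.48 − (8.314×363)/(2×96500) × (-23.652) = 2.480 + 0.370 = 2.850 V.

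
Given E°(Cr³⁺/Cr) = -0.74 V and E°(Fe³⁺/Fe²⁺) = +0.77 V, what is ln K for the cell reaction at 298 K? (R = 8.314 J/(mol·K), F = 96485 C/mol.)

E°_cell = +0.77 − (-0.74) = 1.51 V, with n = 3 electrons transferred.
At equilibrium E = 0, so the Nernst equation gives ln K = nFE°/RT = (3)(96485)(1.51)/((8.314)(298)) = 176.41.

ln K = 176.4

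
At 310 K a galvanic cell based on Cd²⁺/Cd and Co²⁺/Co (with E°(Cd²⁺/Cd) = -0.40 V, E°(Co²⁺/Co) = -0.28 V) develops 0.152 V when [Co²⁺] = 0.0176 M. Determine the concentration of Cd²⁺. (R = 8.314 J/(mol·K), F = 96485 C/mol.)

From the Nernst equation, ln Q = nF(E° − E)/RT = 2×96485×(0.12 − 0.152)/(8.314×310) = -2.396, so Q = 0.0911.
With Q = [Cd²⁺]/[Co²⁺] and the known concentrations, [Cd²⁺] in the numerator gives [Cd²⁺] = 0.0016 M.

0.0016 M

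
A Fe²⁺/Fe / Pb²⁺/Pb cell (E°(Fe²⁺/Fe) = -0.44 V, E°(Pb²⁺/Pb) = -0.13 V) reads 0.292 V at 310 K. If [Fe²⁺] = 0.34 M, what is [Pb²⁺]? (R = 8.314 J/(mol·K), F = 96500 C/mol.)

From the Nernst equation, ln Q = nF(E° − E)/RT = 2×96500×(0.31 − 0.292)/(8.314×310) = 1.348, so Q = 3.85.
With Q = [Fe²⁺]/[Pb²⁺] and the known concentrations, [Pb²⁺] in the denominator gives [Pb²⁺] = 0.088 M.

0.088 M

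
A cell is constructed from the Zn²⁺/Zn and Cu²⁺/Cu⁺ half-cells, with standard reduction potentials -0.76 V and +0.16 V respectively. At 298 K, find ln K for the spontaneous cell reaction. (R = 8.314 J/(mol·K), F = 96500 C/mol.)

E°_cell = +0.16 − (-0.76) = 0.92 V, with n = 2 electrons transferred.
At equilibrium E = 0, so the Nernst equation gives ln K = nFE°/RT = (2)(96500)(0.92)/((8.314)(298)) = 71.67.

ln K = 71.7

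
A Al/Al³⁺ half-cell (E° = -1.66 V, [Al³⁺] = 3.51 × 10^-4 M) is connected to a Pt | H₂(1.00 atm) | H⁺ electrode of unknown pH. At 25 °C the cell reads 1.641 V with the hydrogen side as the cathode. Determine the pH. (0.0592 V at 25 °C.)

E°_cell = 1.66 V and n = 6.
log Q = n(E° − E)/0.0592 = 6×(1.66 − 1.641)/0.0592 = 1.926.
With Q = [Al³⁺]^2·P(H₂)^3 / [H⁺]^6, solving for [H⁺] gives log[H⁺] = -1.473, so pH = 1.47.

pH = 1.47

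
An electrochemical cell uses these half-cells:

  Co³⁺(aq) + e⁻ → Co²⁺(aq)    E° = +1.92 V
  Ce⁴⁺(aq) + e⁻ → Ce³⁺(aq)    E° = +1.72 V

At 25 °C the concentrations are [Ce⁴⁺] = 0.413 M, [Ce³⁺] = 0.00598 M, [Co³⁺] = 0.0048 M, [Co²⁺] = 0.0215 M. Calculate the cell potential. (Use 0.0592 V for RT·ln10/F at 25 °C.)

The Co³⁺/Co²⁺ couple has the higher reduction potential and acts as the cathode, so E°_cell = +1.92 − (+1.72) = 0.20 V.
Balancing electrons gives n = 1; the reaction quotient is Q = [Ce⁴⁺]·[Co²⁺]/([Ce³⁺]·[Co³⁺]) = 309.
At 25 °C, E = E° − (0.0592/n) log Q = 0.20 − (0.0592/1)(2.490) = 0.200 − 0.147 = 0.053 V.

0.053 V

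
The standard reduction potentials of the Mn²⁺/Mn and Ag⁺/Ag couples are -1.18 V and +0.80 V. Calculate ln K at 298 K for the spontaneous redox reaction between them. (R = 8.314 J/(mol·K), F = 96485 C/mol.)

ln K = 154.2

E°_cell = +0.80 − (-1.18) = 1.98 V, with n = 2 electrons transferred.
At equilibrium E = 0, so the Nernst equation gives ln K = nFE°/RT = (2)(96485)(1.98)/((8.314)(298)) = 154.22.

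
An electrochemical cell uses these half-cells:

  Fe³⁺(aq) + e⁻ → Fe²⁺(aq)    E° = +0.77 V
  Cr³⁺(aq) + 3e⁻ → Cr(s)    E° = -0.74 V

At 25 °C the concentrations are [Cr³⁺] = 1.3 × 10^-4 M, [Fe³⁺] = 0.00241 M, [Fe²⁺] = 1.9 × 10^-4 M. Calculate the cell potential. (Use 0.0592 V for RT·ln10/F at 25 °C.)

1.65 V

The Fe³⁺/Fe²⁺ couple has the higher reduction potential and acts as the cathode, so E°_cell = +0.77 − (-0.74) = 1.51 V.
Balancing electrons gives n = 3; the reaction quotient is Q = [Cr³⁺]·[Fe²⁺]^3/[Fe³⁺]^3 = 6.37 × 10^-8.
At 25 °C, E = E° − (0.0592/n) log Q = 1.51 − (0.0592/3)(-7.196) = 1.510 + 0.142 = 1.652 V.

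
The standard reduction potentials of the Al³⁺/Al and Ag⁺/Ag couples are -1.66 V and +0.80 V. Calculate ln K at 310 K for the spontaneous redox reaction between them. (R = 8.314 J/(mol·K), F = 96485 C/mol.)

ln K = 276.3

E°_cell = +0.80 − (-1.66) = 2.46 V, with n = 3 electrons transferred.
At equilibrium E = 0, so the Nernst equation gives ln K = nFE°/RT = (3)(96485)(2.46)/((8.314)(310)) = 276.28.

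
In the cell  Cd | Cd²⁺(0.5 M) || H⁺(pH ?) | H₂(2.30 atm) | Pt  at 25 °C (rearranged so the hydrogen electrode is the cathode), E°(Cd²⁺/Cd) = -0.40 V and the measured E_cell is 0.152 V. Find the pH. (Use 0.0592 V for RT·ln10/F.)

pH = 4.16

E°_cell = 0.40 V and n = 2.
log Q = n(E° − E)/0.0592 = 2×(0.40 − 0.152)/0.0592 = 8.378.
With Q = [Cd²⁺]·P(H₂) / [H⁺]^2, solving for [H⁺] gives log[H⁺] = -4.159, so pH = 4.16.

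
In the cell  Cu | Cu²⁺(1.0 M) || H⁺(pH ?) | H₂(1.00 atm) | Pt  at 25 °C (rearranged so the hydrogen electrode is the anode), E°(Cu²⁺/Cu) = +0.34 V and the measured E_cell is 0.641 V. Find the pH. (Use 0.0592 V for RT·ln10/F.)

pH = 5.08

E°_cell = 0.34 V and n = 2.
log Q = n(E° − E)/0.0592 = 2×(0.34 − 0.641)/0.0592 = -10.169.
With Q = [H⁺]^2 / ([Cu²⁺]·P(H₂)), solving for [H⁺] gives log[H⁺] = -5.084, so pH = 5.08.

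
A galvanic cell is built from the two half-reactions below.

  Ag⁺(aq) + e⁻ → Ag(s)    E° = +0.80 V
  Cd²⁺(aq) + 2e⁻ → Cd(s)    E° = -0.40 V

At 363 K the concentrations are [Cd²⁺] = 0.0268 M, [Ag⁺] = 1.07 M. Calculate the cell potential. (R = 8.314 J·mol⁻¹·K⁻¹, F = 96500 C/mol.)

1.26 V

The Ag⁺/Ag couple has the higher reduction potential and acts as the cathode, so E°_cell = +0.80 − (-0.40) = 1.20 V.
Balancing electrons gives n = 2; the reaction quotient is Q = [Cd²⁺]/[Ag⁺]^2 = 0.0234.
E = E° − (RT/nF) ln Q = 1.20 − (8.314×363)/(2×96500) × (-3.755) = 1.200 + 0.059 = 1.259 V.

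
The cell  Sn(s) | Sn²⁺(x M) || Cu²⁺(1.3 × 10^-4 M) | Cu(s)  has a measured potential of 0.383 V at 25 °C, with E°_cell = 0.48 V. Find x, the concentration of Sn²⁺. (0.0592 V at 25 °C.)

From the Nernst equation, log Q = n(E° − E)/0.0592 = 2(0.48 − 0.383)/0.0592 = 3.277, so Q = 1890.
With Q = [Sn²⁺]/[Cu²⁺] and the known concentrations, [Sn²⁺] in the numerator gives [Sn²⁺] = 0.25 M.

0.25 M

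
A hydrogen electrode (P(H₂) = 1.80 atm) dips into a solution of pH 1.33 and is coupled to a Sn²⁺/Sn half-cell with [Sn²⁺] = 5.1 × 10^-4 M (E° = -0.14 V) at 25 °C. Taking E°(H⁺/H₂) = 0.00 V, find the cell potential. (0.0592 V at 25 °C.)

The hydrogen couple is the cathode, so E°_cell = 0.14 V; n = 2.
[H⁺] = 10^(−1.33) = 0.047 M, and Q = [Sn²⁺]·P(H₂) / [H⁺]^2 = 0.420.
E = E° − (0.0592/2) log Q = 0.14 − (0.0592/2)(-0.377) = 0.151 V.

0.15 V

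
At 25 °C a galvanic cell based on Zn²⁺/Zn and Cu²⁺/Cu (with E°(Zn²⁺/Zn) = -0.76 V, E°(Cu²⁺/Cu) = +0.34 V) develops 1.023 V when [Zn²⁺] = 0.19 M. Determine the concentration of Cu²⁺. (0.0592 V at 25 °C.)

From the Nernst equation, log Q = n(E° − E)/0.0592 = 2(1.10 − 1.023)/0.0592 = 2.601, so Q = 399.
With Q = [Zn²⁺]/[Cu²⁺] and the known concentrations, [Cu²⁺] in the denominator gives [Cu²⁺] = 4.8 × 10^-4 M.

4.8 × 10^-4 M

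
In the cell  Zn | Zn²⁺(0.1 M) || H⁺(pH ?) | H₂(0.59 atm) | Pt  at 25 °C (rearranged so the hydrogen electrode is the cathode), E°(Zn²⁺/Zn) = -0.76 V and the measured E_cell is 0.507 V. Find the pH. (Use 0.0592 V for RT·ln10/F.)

pH = 4.89

E°_cell = 0.76 V and n = 2.
log Q = n(E° − E)/0.0592 = 2×(0.76 − 0.507)/0.0592 = 8.547.
With Q = [Zn²⁺]·P(H₂) / [H⁺]^2, solving for [H⁺] gives log[H⁺] = -4.888, so pH = 4.89.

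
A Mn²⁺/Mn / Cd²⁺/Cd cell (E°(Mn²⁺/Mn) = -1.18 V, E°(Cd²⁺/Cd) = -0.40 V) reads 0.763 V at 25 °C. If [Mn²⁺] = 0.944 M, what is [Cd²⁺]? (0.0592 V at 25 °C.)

0.25 M

From the Nernst equation, log Q = n(E° − E)/0.0592 = 2(0.78 − 0.763)/0.0592 = 0.574, so Q = 3.75.
With Q = [Mn²⁺]/[Cd²⁺] and the known concentrations, [Cd²⁺] in the denominator gives [Cd²⁺] = 0.25 M.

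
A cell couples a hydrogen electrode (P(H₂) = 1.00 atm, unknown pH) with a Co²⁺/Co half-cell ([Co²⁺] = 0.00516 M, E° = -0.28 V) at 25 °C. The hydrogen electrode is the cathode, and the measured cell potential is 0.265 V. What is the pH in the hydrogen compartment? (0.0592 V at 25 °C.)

pH = 1.40

E°_cell = 0.28 V and n = 2.
log Q = n(E° − E)/0.0592 = 2×(0.28 − 0.265)/0.0592 = 0.507.
With Q = [Co²⁺]·P(H₂) / [H⁺]^2, solving for [H⁺] gives log[H⁺] = -1.397, so pH = 1.40.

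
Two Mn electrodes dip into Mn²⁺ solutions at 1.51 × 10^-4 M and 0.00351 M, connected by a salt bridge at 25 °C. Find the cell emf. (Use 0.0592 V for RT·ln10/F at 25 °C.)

0.040 V

Both half-cells are Mn²⁺/Mn, so E°_cell = 0. The concentrated side is the cathode; the cell reaction moves Mn²⁺ from high to low concentration with n = 2.
Q = [Mn²⁺]_dilute/[Mn²⁺]_conc = 1.51 × 10^-4/0.00351 = 0.0430.
E = 0 − (0.0592/2) log Q = −(0.0592/2)(-1.366) = 0.0404 V.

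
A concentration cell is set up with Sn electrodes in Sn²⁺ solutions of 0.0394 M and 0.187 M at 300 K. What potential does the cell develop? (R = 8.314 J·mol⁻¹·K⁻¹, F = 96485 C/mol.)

0.020 V

Both half-cells are Sn²⁺/Sn, so E°_cell = 0. The concentrated side is the cathode; the cell reaction moves Sn²⁺ from high to low concentration with n = 2.
Q = [Sn²⁺]_dilute/[Sn²⁺]_conc = 0.0394/0.187 = 0.211.
E = 0 − (RT/nF) ln Q = −((8.314×300)/(2×96485))(-1.557) = 0.0201 V.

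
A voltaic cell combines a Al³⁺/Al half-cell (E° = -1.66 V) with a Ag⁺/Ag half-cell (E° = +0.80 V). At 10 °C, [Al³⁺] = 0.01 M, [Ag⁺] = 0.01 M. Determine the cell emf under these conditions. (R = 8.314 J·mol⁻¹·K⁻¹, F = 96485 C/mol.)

The Ag⁺/Ag couple has the higher reduction potential and acts as the cathode, so E°_cell = +0.80 − (-1.66) = 2.46 V.
Balancing electrons gives n = 3; the reaction quotient is Q = [Al³⁺]/[Ag⁺]^3 = 1 × 10^4.
E = E° − (RT/nF) ln Q = 2.46 − (8.314×283)/(3×96485) × (9.210) = 2.460 − 0.075 = 2.385 V.

2.39 V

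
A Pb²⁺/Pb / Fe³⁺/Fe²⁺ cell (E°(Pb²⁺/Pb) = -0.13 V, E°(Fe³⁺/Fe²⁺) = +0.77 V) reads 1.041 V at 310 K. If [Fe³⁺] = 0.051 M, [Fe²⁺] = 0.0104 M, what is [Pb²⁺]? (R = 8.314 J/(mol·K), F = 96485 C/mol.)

From the Nernst equation, ln Q = nF(E° − E)/RT = 2×96485×(0.90 − 1.041)/(8.314×310) = -10.557, so Q = 2.6 × 10^-5.
With Q = [Pb²⁺]·[Fe²⁺]^2/[Fe³⁺]^2 and the known concentrations, [Pb²⁺] in the numerator gives [Pb²⁺] = 6.3 × 10^-4 M.

6.3 × 10^-4 M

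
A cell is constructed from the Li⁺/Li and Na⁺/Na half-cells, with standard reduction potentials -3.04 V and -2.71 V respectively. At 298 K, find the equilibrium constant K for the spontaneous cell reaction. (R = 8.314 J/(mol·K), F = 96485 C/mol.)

E°_cell = -2.71 − (-3.04) = 0.33 V, with n = 1 electron transferred.
At equilibrium E = 0, so the Nernst equation gives ln K = nFE°/RT = (1)(96485)(0.33)/((8.314)(298)) = 12.85.
K = e^12.85 = 3.8 × 10^5.

3.8 × 10^5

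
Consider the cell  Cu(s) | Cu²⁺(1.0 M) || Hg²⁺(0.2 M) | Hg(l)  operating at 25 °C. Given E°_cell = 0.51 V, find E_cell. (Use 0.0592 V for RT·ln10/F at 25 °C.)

Balancing electrons gives n = 2; the reaction quotient is Q = [Cu²⁺]/[Hg²⁺] = 5.00.
At 25 °C, E = E° − (0.0592/n) log Q = 0.51 − (0.0592/2)(0.699) = 0.510 − 0.021 = 0.489 V.

0.489 V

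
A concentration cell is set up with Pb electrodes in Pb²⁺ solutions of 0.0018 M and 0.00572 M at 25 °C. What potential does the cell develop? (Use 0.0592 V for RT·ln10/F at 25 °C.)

0.015 V

Both half-cells are Pb²⁺/Pb, so E°_cell = 0. The concentrated side is the cathode; the cell reaction moves Pb²⁺ from high to low concentration with n = 2.
Q = [Pb²⁺]_dilute/[Pb²⁺]_conc = 0.0018/0.00572 = 0.315.
E = 0 − (0.0592/2) log Q = −(0.0592/2)(-0.502) = 0.0149 V.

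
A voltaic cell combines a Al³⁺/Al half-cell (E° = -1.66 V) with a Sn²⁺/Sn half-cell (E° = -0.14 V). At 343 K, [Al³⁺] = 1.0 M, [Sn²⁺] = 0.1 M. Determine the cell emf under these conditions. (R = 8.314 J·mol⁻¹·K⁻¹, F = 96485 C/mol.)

The Sn²⁺/Sn couple has the higher reduction potential and acts as the cathode, so E°_cell = -0.14 − (-1.66) = 1.52 V.
Balancing electrons gives n = 6; the reaction quotient is Q = [Al³⁺]^2/[Sn²⁺]^3 = 1000.
E = E° − (RT/nF) ln Q = 1.52 − (8.314×343)/(6×96485) × (6.908) = 1.520 − 0.034 = 1.486 V.

1.49 V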